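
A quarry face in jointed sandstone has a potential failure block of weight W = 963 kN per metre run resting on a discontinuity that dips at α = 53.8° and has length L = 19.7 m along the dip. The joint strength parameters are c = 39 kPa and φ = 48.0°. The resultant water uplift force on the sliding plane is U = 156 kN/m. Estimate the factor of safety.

Resolving the block weight along and normal to the plane and applying the Mohr–Coulomb strength on the joint:
N' = W cosα − U = 963·cos53.8° − 156 = 412.8 kN/m
Driving force T = W sinα = 963·sin53.8° = 777.1 kN/m
Resisting force R = c·L + N'·tanφ = 39·19.7 + 412.8·tan48.0° = 768.3 + 458.4 = 1226.7 kN/m
FS = R / T = 1226.7 / 777.1 = 1.579

FS = 1.58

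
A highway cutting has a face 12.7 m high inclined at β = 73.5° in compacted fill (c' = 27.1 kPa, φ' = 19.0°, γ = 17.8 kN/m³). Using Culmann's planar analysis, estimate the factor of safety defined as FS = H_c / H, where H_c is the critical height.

FS = 1.04

H_c = (4c'/γ) · sinβ cosφ' / [1 − cos(β − φ')]
    = (4·27.1/17.8) · sin73.5°·cos19.0° / [1 − cos54.5°]
    = 6.090 · 0.9066 / 0.4193 = 13.17 m
FS = H_c / H = 13.17 / 12.7 = 1.037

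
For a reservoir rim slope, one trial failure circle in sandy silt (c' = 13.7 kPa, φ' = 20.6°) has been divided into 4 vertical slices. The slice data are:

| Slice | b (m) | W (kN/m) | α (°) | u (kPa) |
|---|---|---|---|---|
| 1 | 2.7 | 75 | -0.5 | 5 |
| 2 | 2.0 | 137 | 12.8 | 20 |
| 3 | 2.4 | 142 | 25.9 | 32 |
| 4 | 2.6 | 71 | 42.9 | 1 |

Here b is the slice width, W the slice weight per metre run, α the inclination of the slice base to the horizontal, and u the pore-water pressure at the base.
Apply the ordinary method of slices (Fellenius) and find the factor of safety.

Ordinary method of slices: FS = Σ[c'·Δl_i + (W_i cosα_i − u_i·Δl_i)·tanφ'] / Σ W_i sinα_i, with Δl_i = b_i / cosα_i.
Slice 1: Δl = 2.7/cos(-0.5°) = 2.700 m; N'_1 = 75·cos(-0.5°) − 5·2.700 = 61.5; c'Δl = 36.99; W sinα = -0.7
Slice 2: Δl = 2.0/cos12.8° = 2.051 m; N'_2 = 137·cos12.8° − 20·2.051 = 92.6; c'Δl = 28.10; W sinα = 30.4
Slice 3: Δl = 2.4/cos25.9° = 2.668 m; N'_3 = 142·cos25.9° − 32·2.668 = 42.4; c'Δl = 36.55; W sinα = 62.0
Slice 4: Δl = 2.6/cos42.9° = 3.549 m; N'_4 = 71·cos42.9° − 1·3.549 = 48.5; c'Δl = 48.63; W sinα = 48.3
Σc'Δl = 150.3 kN/m; ΣN' = 244.9 kN/m; ΣW sinα = 140.1 kN/m
Resisting = 150.3 + 244.9·tan20.6° = 150.3 + 92.1 = 242.3 kN/m
FS = 242.3 / 140.1 = 1.730

FS = 1.73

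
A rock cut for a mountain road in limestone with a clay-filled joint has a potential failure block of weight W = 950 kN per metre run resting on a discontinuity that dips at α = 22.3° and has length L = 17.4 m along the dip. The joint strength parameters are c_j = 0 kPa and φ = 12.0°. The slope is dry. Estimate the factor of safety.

FS = 0.52

Resolving the block weight along and normal to the plane and applying the Mohr–Coulomb strength on the joint:
N' = W cosα = 950·cos22.3° = 878.9 kN/m
Driving force T = W sinα = 950·sin22.3° = 360.5 kN/m
Resisting force R = c_j·L + N'·tanφ = 0·17.4 + 878.9·tan12.0° = 0.0 + 186.8 = 186.8 kN/m
FS = R / T = 186.8 / 360.5 = 0.518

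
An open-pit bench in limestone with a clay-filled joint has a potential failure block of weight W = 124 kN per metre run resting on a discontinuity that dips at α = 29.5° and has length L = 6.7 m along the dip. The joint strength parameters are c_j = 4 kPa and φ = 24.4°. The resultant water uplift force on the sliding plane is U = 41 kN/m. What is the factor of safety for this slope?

Resolving the block weight along and normal to the plane and applying the Mohr–Coulomb strength on the joint:
N' = W cosα − U = 124·cos29.5° − 41 = 66.9 kN/m
Driving force T = W sinα = 124·sin29.5° = 61.1 kN/m
Resisting force R = c_j·L + N'·tanφ = 4·6.7 + 66.9·tan24.4° = 26.8 + 30.4 = 57.2 kN/m
FS = R / T = 57.2 / 61.1 = 0.936

FS = 0.94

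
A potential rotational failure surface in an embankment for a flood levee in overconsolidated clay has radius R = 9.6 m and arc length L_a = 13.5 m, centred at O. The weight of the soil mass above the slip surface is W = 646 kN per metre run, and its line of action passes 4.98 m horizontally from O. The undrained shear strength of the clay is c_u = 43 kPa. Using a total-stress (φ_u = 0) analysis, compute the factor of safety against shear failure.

Taking moments about the centre O, the resisting moment is provided by the undrained shear strength acting along the arc:
M_R = c_u·L_a·R = 43·13.50·9.6 = 5572.8 kN·m/m
M_D = W·d = 646·4.98 = 3217.1 kN·m/m
FS = M_R / M_D = 5572.8 / 3217.1 = 1.732

FS = 1.73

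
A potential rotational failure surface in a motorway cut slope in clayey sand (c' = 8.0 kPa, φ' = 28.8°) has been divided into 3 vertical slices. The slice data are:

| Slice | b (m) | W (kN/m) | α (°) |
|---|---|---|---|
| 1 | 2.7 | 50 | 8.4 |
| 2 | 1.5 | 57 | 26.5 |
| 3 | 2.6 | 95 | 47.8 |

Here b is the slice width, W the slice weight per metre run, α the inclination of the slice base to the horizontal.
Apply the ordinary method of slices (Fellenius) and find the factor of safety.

FS = 1.52

Ordinary method of slices: FS = Σ[c'·Δl_i + (W_i cosα_i)·tanφ'] / Σ W_i sinα_i, with Δl_i = b_i / cosα_i.
Slice 1: Δl = 2.7/cos8.4° = 2.729 m; N'_1 = 50·cos8.4° = 49.5; c'Δl = 21.83; W sinα = 7.3
Slice 2: Δl = 1.5/cos26.5° = 1.676 m; N'_2 = 57·cos26.5° = 51.0; c'Δl = 13.41; W sinα = 25.4
Slice 3: Δl = 2.6/cos47.8° = 3.871 m; N'_3 = 95·cos47.8° = 63.8; c'Δl = 30.97; W sinα = 70.4
Σc'Δl = 66.2 kN/m; ΣN' = 164.3 kN/m; ΣW sinα = 103.1 kN/m
Resisting = 66.2 + 164.3·tan28.8° = 66.2 + 90.3 = 156.5 kN/m
FS = 156.5 / 103.1 = 1.518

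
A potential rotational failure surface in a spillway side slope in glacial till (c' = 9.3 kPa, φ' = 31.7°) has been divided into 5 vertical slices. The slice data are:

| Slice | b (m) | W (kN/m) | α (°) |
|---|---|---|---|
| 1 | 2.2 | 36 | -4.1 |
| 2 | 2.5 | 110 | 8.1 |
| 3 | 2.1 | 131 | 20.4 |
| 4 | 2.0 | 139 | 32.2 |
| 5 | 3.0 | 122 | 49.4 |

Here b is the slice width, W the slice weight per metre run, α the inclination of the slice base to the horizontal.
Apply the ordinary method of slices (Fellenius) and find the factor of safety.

FS = 1.85

Ordinary method of slices: FS = Σ[c'·Δl_i + (W_i cosα_i)·tanφ'] / Σ W_i sinα_i, with Δl_i = b_i / cosα_i.
Slice 1: Δl = 2.2/cos(-4.1°) = 2.206 m; N'_1 = 36·cos(-4.1°) = 35.9; c'Δl = 20.51; W sinα = -2.6
Slice 2: Δl = 2.5/cos8.1° = 2.525 m; N'_2 = 110·cos8.1° = 108.9; c'Δl = 23.48; W sinα = 15.5
Slice 3: Δl = 2.1/cos20.4° = 2.241 m; N'_3 = 131·cos20.4° = 122.8; c'Δl = 20.84; W sinα = 45.7
Slice 4: Δl = 2.0/cos32.2° = 2.364 m; N'_4 = 139·cos32.2° = 117.6; c'Δl = 21.98; W sinα = 74.1
Slice 5: Δl = 3.0/cos49.4° = 4.610 m; N'_5 = 122·cos49.4° = 79.4; c'Δl = 42.87; W sinα = 92.6
Σc'Δl = 129.7 kN/m; ΣN' = 464.6 kN/m; ΣW sinα = 225.3 kN/m
Resisting = 129.7 + 464.6·tan31.7° = 129.7 + 286.9 = 416.6 kN/m
FS = 416.6 / 225.3 = 1.849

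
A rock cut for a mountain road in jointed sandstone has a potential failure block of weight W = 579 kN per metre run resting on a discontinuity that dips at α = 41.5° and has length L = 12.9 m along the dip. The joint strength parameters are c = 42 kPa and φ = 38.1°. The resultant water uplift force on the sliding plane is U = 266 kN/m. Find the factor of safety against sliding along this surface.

Resolving the block weight along and normal to the plane and applying the Mohr–Coulomb strength on the joint:
N' = W cosα − U = 579·cos41.5° − 266 = 167.6 kN/m
Driving force T = W sinα = 579·sin41.5° = 383.7 kN/m
Resisting force R = c·L + N'·tanφ = 42·12.9 + 167.6·tan38.1° = 541.8 + 131.5 = 673.3 kN/m
FS = R / T = 673.3 / 383.7 = 1.755

FS = 1.75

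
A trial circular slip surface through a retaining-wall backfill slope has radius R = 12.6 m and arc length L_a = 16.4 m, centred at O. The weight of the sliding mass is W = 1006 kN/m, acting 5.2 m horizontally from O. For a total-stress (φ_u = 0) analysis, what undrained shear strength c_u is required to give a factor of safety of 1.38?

c_u = 34.9 kPa

FS = c_u·L_a·R / (W·d), so c_u = FS·W·d / (L_a·R).
c_u = 1.38·1006·5.2 / (16.40·12.6) = 7219.1 / 206.64 = 34.94 kPa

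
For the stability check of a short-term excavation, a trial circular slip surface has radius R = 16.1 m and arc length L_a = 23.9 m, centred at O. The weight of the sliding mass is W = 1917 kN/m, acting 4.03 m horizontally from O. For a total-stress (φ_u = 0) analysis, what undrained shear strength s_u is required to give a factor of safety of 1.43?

s_u = 28.7 kPa

FS = s_u·L_a·R / (W·d), so s_u = FS·W·d / (L_a·R).
s_u = 1.43·1917·4.03 / (23.90·16.1) = 11047.5 / 384.79 = 28.71 kPa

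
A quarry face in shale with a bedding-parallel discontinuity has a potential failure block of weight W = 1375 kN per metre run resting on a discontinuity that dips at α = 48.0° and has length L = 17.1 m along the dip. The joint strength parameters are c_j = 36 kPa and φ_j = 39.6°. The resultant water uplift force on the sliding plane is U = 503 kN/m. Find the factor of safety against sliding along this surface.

FS = 0.94

Resolving the block weight along and normal to the plane and applying the Mohr–Coulomb strength on the joint:
N' = W cosα − U = 1375·cos48.0° − 503 = 417.1 kN/m
Driving force T = W sinα = 1375·sin48.0° = 1021.8 kN/m
Resisting force R = c_j·L + N'·tanφ_j = 36·17.1 + 417.1·tan39.6° = 615.6 + 345.0 = 960.6 kN/m
FS = R / T = 960.6 / 1021.8 = 0.940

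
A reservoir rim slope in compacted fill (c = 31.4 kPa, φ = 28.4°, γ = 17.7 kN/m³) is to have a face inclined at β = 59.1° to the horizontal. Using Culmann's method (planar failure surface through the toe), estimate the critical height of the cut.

Culmann's analysis gives the critical failure plane at α_cr = (β + φ)/2 = (59.1 + 28.4)/2 = 43.8°, and the critical height
H_c = (4c/γ) · sinβ cosφ / [1 − cos(β − φ)]
    = (4·31.4/17.7) · sin59.1°·cos28.4° / [1 − cos(30.7°)]
    = 7.096 · 0.8581·0.8796 / [1 − 0.8599]
    = 7.096 · 0.7548 / 0.1401
    = 38.22 m

H_c = 38.22 m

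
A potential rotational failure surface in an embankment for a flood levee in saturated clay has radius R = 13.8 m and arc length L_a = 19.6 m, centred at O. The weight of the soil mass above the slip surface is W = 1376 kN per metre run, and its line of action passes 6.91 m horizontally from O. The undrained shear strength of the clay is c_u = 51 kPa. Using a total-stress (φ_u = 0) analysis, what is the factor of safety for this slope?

Taking moments about the centre O, the resisting moment is provided by the undrained shear strength acting along the arc:
M_R = c_u·L_a·R = 51·19.60·13.8 = 13794.5 kN·m/m
M_D = W·d = 1376·6.91 = 9508.2 kN·m/m
FS = M_R / M_D = 13794.5 / 9508.2 = 1.451

FS = 1.45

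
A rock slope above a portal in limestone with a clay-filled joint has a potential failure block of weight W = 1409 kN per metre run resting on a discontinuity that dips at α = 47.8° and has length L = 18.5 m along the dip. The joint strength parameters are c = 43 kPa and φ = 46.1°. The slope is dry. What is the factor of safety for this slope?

FS = 1.70

Resolving the block weight along and normal to the plane and applying the Mohr–Coulomb strength on the joint:
N' = W cosα = 1409·cos47.8° = 946.5 kN/m
Driving force T = W sinα = 1409·sin47.8° = 1043.8 kN/m
Resisting force R = c·L + N'·tanφ = 43·18.5 + 946.5·tan46.1° = 795.5 + 983.5 = 1779.0 kN/m
FS = R / T = 1779.0 / 1043.8 = 1.704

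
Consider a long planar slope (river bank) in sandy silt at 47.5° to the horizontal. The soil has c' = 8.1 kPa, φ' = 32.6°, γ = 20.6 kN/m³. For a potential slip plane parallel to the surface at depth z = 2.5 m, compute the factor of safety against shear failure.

FS = 0.90

For an infinite slope with a slip plane parallel to the surface (no pore pressure): FS = [c' + γz cos²β tanφ'] / [γz sinβ cosβ].
γz = 20.6·2.5 = 51.50 kN/m²
Numerator = 8.1 + 51.50·cos²47.5°·tan32.6° = 8.1 + 51.50·0.4564·0.6395 = 23.133 kPa
Denominator = 51.50·sin47.5°·cos47.5° = 51.50·0.7373·0.6756 = 25.652 kPa
FS = 23.133 / 25.652 = 0.902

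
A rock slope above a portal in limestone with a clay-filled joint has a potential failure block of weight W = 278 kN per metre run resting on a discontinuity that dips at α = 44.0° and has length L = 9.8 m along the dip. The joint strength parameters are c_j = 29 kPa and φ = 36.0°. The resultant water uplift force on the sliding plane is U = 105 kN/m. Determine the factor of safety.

FS = 1.83

Resolving the block weight along and normal to the plane and applying the Mohr–Coulomb strength on the joint:
N' = W cosα − U = 278·cos44.0° − 105 = 95.0 kN/m
Driving force T = W sinα = 278·sin44.0° = 193.1 kN/m
Resisting force R = c_j·L + N'·tanφ = 29·9.8 + 95.0·tan36.0° = 284.2 + 69.0 = 353.2 kN/m
FS = R / T = 353.2 / 193.1 = 1.829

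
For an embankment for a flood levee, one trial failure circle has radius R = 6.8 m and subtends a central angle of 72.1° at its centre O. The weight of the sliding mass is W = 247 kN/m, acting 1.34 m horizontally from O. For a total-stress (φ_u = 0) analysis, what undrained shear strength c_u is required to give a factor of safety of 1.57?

FS = c_u·L_a·R / (W·d), so c_u = FS·W·d / (L_a·R).
Arc length L_a = R·θ = 6.8·(72.1°·π/180) = 6.8·1.2584 = 8.56 m
c_u = 1.57·247·1.34 / (8.56·6.8) = 519.6 / 58.19 = 8.93 kPa

c_u = 8.9 kPa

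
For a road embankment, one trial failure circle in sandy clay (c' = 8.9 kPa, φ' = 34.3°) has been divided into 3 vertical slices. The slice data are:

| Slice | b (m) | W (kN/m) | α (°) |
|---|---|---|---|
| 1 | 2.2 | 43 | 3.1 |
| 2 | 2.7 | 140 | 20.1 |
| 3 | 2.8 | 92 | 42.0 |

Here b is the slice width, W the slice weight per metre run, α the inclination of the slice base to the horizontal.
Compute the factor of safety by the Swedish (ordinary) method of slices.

Ordinary method of slices: FS = Σ[c'·Δl_i + (W_i cosα_i)·tanφ'] / Σ W_i sinα_i, with Δl_i = b_i / cosα_i.
Slice 1: Δl = 2.2/cos3.1° = 2.203 m; N'_1 = 43·cos3.1° = 42.9; c'Δl = 19.61; W sinα = 2.3
Slice 2: Δl = 2.7/cos20.1° = 2.875 m; N'_2 = 140·cos20.1° = 131.5; c'Δl = 25.59; W sinα = 48.1
Slice 3: Δl = 2.8/cos42.0° = 3.768 m; N'_3 = 92·cos42.0° = 68.4; c'Δl = 33.53; W sinα = 61.6
Σc'Δl = 78.7 kN/m; ΣN' = 242.8 kN/m; ΣW sinα = 112.0 kN/m
Resisting = 78.7 + 242.8·tan34.3° = 78.7 + 165.6 = 244.3 kN/m
FS = 244.3 / 112.0 = 2.182

FS = 2.18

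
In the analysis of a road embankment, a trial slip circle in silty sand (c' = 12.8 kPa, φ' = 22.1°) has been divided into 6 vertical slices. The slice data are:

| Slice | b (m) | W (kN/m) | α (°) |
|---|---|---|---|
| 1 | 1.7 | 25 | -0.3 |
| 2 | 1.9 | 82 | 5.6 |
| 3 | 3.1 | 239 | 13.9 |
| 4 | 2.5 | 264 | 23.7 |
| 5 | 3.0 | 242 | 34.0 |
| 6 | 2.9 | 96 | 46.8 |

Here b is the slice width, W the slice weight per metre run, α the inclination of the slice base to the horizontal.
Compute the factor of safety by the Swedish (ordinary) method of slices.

Ordinary method of slices: FS = Σ[c'·Δl_i + (W_i cosα_i)·tanφ'] / Σ W_i sinα_i, with Δl_i = b_i / cosα_i.
Slice 1: Δl = 1.7/cos(-0.3°) = 1.700 m; N'_1 = 25·cos(-0.3°) = 25.0; c'Δl = 21.76; W sinα = -0.1
Slice 2: Δl = 1.9/cos5.6° = 1.909 m; N'_2 = 82·cos5.6° = 81.6; c'Δl = 24.44; W sinα = 8.0
Slice 3: Δl = 3.1/cos13.9° = 3.194 m; N'_3 = 239·cos13.9° = 232.0; c'Δl = 40.88; W sinα = 57.4
Slice 4: Δl = 2.5/cos23.7° = 2.730 m; N'_4 = 264·cos23.7° = 241.7; c'Δl = 34.95; W sinα = 106.1
Slice 5: Δl = 3.0/cos34.0° = 3.619 m; N'_5 = 242·cos34.0° = 200.6; c'Δl = 46.32; W sinα = 135.3
Slice 6: Δl = 2.9/cos46.8° = 4.236 m; N'_6 = 96·cos46.8° = 65.7; c'Δl = 54.23; W sinα = 70.0
Σc'Δl = 222.6 kN/m; ΣN' = 846.7 kN/m; ΣW sinα = 376.7 kN/m
Resisting = 222.6 + 846.7·tan22.1° = 222.6 + 343.8 = 566.4 kN/m
FS = 566.4 / 376.7 = 1.503

FS = 1.50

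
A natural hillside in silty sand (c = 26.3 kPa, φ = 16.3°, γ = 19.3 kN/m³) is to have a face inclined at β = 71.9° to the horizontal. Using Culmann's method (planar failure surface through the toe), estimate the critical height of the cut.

Culmann's analysis gives the critical failure plane at α_cr = (β + φ)/2 = (71.9 + 16.3)/2 = 44.1°, and the critical height
H_c = (4c/γ) · sinβ cosφ / [1 − cos(β − φ)]
    = (4·26.3/19.3) · sin71.9°·cos16.3° / [1 − cos(55.6°)]
    = 5.451 · 0.9505·0.9598 / [1 − 0.5650]
    = 5.451 · 0.9123 / 0.4350
    = 11.43 m

H_c = 11.43 m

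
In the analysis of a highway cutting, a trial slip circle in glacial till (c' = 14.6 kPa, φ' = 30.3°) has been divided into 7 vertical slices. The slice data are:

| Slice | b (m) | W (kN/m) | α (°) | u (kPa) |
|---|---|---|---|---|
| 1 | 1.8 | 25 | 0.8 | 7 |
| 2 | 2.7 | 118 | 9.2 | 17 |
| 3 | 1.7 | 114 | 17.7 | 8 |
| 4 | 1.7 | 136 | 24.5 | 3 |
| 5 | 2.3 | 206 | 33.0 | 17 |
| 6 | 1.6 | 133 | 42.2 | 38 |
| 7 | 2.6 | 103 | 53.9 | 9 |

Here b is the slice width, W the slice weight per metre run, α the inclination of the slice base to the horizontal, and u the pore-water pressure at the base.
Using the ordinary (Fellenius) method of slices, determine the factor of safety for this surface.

Ordinary method of slices: FS = Σ[c'·Δl_i + (W_i cosα_i − u_i·Δl_i)·tanφ'] / Σ W_i sinα_i, with Δl_i = b_i / cosα_i.
Slice 1: Δl = 1.8/cos0.8° = 1.800 m; N'_1 = 25·cos0.8° − 7·1.800 = 12.4; c'Δl = 26.28; W sinα = 0.3
Slice 2: Δl = 2.7/cos9.2° = 2.735 m; N'_2 = 118·cos9.2° − 17·2.735 = 70.0; c'Δl = 39.93; W sinα = 18.9
Slice 3: Δl = 1.7/cos17.7° = 1.784 m; N'_3 = 114·cos17.7° − 8·1.784 = 94.3; c'Δl = 26.05; W sinα = 34.7
Slice 4: Δl = 1.7/cos24.5° = 1.868 m; N'_4 = 136·cos24.5° − 3·1.868 = 118.2; c'Δl = 27.28; W sinα = 56.4
Slice 5: Δl = 2.3/cos33.0° = 2.742 m; N'_5 = 206·cos33.0° − 17·2.742 = 126.1; c'Δl = 40.04; W sinα = 112.2
Slice 6: Δl = 1.6/cos42.2° = 2.160 m; N'_6 = 133·cos42.2° − 38·2.160 = 16.5; c'Δl = 31.53; W sinα = 89.3
Slice 7: Δl = 2.6/cos53.9° = 4.413 m; N'_7 = 103·cos53.9° − 9·4.413 = 21.0; c'Δl = 64.43; W sinα = 83.2
Σc'Δl = 255.5 kN/m; ΣN' = 458.4 kN/m; ΣW sinα = 395.0 kN/m
Resisting = 255.5 + 458.4·tan30.3° = 255.5 + 267.9 = 523.4 kN/m
FS = 523.4 / 395.0 = 1.325

FS = 1.33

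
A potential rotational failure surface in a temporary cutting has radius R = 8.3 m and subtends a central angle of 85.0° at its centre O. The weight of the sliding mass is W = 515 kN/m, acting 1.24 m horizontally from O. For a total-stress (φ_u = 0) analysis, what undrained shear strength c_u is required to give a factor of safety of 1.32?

FS = c_u·L_a·R / (W·d), so c_u = FS·W·d / (L_a·R).
Arc length L_a = R·θ = 8.3·(85.0°·π/180) = 8.3·1.4835 = 12.31 m
c_u = 1.32·515·1.24 / (12.31·8.3) = 843.0 / 102.20 = 8.25 kPa

c_u = 8.2 kPa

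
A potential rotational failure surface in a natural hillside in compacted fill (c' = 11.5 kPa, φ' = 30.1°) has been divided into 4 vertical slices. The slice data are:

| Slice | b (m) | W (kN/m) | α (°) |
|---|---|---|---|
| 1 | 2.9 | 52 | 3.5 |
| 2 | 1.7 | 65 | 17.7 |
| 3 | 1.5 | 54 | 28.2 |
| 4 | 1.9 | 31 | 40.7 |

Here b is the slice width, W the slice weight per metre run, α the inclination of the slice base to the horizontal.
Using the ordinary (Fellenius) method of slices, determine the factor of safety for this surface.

Ordinary method of slices: FS = Σ[c'·Δl_i + (W_i cosα_i)·tanφ'] / Σ W_i sinα_i, with Δl_i = b_i / cosα_i.
Slice 1: Δl = 2.9/cos3.5° = 2.905 m; N'_1 = 52·cos3.5° = 51.9; c'Δl = 33.41; W sinα = 3.2
Slice 2: Δl = 1.7/cos17.7° = 1.784 m; N'_2 = 65·cos17.7° = 61.9; c'Δl = 20.52; W sinα = 19.8
Slice 3: Δl = 1.5/cos28.2° = 1.702 m; N'_3 = 54·cos28.2° = 47.6; c'Δl = 19.57; W sinα = 25.5
Slice 4: Δl = 1.9/cos40.7° = 2.506 m; N'_4 = 31·cos40.7° = 23.5; c'Δl = 28.82; W sinα = 20.2
Σc'Δl = 102.3 kN/m; ΣN' = 184.9 kN/m; ΣW sinα = 68.7 kN/m
Resisting = 102.3 + 184.9·tan30.1° = 102.3 + 107.2 = 209.5 kN/m
FS = 209.5 / 68.7 = 3.051

FS = 3.05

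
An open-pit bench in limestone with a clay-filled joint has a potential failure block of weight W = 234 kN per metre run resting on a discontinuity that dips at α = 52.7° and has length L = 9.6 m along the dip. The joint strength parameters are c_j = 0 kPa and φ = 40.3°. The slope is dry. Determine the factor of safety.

FS = 0.65

Resolving the block weight along and normal to the plane and applying the Mohr–Coulomb strength on the joint:
N' = W cosα = 234·cos52.7° = 141.8 kN/m
Driving force T = W sinα = 234·sin52.7° = 186.1 kN/m
Resisting force R = c_j·L + N'·tanφ = 0·9.6 + 141.8·tan40.3° = 0.0 + 120.3 = 120.3 kN/m
FS = R / T = 120.3 / 186.1 = 0.646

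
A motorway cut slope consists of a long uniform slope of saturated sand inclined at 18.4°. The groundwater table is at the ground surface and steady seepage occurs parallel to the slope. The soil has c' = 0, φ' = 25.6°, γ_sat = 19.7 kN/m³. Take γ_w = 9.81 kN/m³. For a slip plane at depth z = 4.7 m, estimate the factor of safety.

FS = 0.72

With seepage parallel to the slope and the water table at the surface, the effective normal stress on the slip plane uses the buoyant unit weight γ' = γ_sat − γ_w while the driving shear stress uses γ_sat:
FS = [c' + γ' z cos²β tanφ'] / [γ_sat z sinβ cosβ]
(For c' = 0 this reduces to FS = (γ'/γ_sat)·tanφ'/tanβ.)
γ' = 19.7 − 9.81 = 9.89 kN/m³
Numerator = 0.0 + 9.89·4.7·cos²18.4°·tan25.6° = 0.0 + 9.89·4.7·0.9004·0.4791 = 20.052 kPa
Denominator = 19.7·4.7·sin18.4°·cos18.4° = 19.7·4.7·0.3156·0.9489 = 27.732 kPa
FS = 20.052 / 27.732 = 0.723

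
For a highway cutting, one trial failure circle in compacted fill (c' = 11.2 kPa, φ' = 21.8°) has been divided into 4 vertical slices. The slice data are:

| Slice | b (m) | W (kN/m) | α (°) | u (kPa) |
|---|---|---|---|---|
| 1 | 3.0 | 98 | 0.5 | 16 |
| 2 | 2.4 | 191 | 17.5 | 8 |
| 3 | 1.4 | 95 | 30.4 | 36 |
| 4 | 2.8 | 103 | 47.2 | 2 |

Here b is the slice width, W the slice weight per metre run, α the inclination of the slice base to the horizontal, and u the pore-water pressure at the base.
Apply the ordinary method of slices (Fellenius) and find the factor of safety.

FS = 1.35

Ordinary method of slices: FS = Σ[c'·Δl_i + (W_i cosα_i − u_i·Δl_i)·tanφ'] / Σ W_i sinα_i, with Δl_i = b_i / cosα_i.
Slice 1: Δl = 3.0/cos0.5° = 3.000 m; N'_1 = 98·cos0.5° − 16·3.000 = 50.0; c'Δl = 33.60; W sinα = 0.9
Slice 2: Δl = 2.4/cos17.5° = 2.516 m; N'_2 = 191·cos17.5° − 8·2.516 = 162.0; c'Δl = 28.18; W sinα = 57.4
Slice 3: Δl = 1.4/cos30.4° = 1.623 m; N'_3 = 95·cos30.4° − 36·1.623 = 23.5; c'Δl = 18.18; W sinα = 48.1
Slice 4: Δl = 2.8/cos47.2° = 4.121 m; N'_4 = 103·cos47.2° − 2·4.121 = 61.7; c'Δl = 46.16; W sinα = 75.6
Σc'Δl = 126.1 kN/m; ΣN' = 297.3 kN/m; ΣW sinα = 181.9 kN/m
Resisting = 126.1 + 297.3·tan21.8° = 126.1 + 118.9 = 245.0 kN/m
FS = 245.0 / 181.9 = 1.347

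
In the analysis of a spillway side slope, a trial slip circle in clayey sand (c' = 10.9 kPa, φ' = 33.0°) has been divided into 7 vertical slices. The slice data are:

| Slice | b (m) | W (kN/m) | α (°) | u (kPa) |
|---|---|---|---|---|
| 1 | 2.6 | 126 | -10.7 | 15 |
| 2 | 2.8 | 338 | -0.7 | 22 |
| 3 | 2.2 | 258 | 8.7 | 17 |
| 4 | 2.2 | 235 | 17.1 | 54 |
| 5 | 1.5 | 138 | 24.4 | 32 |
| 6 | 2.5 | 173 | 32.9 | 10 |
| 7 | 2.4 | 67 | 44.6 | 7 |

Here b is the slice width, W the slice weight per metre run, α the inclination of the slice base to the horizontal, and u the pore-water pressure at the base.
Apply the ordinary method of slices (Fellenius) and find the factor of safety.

FS = 2.78

Ordinary method of slices: FS = Σ[c'·Δl_i + (W_i cosα_i − u_i·Δl_i)·tanφ'] / Σ W_i sinα_i, with Δl_i = b_i / cosα_i.
Slice 1: Δl = 2.6/cos(-10.7°) = 2.646 m; N'_1 = 126·cos(-10.7°) − 15·2.646 = 84.1; c'Δl = 28.84; W sinα = -23.4
Slice 2: Δl = 2.8/cos(-0.7°) = 2.800 m; N'_2 = 338·cos(-0.7°) − 22·2.800 = 276.4; c'Δl = 30.52; W sinα = -4.1
Slice 3: Δl = 2.2/cos8.7° = 2.226 m; N'_3 = 258·cos8.7° − 17·2.226 = 217.2; c'Δl = 24.26; W sinα = 39.0
Slice 4: Δl = 2.2/cos17.1° = 2.302 m; N'_4 = 235·cos17.1° − 54·2.302 = 100.3; c'Δl = 25.09; W sinα = 69.1
Slice 5: Δl = 1.5/cos24.4° = 1.647 m; N'_5 = 138·cos24.4° − 32·1.647 = 73.0; c'Δl = 17.95; W sinα = 57.0
Slice 6: Δl = 2.5/cos32.9° = 2.978 m; N'_6 = 173·cos32.9° − 10·2.978 = 115.5; c'Δl = 32.46; W sinα = 94.0
Slice 7: Δl = 2.4/cos44.6° = 3.371 m; N'_7 = 67·cos44.6° − 7·3.371 = 24.1; c'Δl = 36.74; W sinα = 47.0
Σc'Δl = 195.9 kN/m; ΣN' = 890.6 kN/m; ΣW sinα = 278.6 kN/m
Resisting = 195.9 + 890.6·tan33.0° = 195.9 + 578.3 = 774.2 kN/m
FS = 774.2 / 278.6 = 2.779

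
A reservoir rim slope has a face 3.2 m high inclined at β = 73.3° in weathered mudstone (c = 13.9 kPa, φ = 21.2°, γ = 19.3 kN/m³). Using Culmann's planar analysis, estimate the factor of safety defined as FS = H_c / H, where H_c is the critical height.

FS = 2.08

H_c = (4c/γ) · sinβ cosφ / [1 − cos(β − φ)]
    = (4·13.9/19.3) · sin73.3°·cos21.2° / [1 − cos52.1°]
    = 2.881 · 0.8930 / 0.3857 = 6.67 m
FS = H_c / H = 6.67 / 3.2 = 2.084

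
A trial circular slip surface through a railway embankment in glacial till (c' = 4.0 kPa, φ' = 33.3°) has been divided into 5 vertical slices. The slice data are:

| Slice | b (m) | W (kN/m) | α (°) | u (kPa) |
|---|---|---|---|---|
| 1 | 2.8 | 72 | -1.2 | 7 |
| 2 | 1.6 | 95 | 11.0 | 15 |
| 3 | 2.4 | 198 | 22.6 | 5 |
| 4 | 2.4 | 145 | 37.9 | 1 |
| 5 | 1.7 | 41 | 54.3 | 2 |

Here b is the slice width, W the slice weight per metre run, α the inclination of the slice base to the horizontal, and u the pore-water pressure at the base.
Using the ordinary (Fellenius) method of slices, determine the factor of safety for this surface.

Ordinary method of slices: FS = Σ[c'·Δl_i + (W_i cosα_i − u_i·Δl_i)·tanφ'] / Σ W_i sinα_i, with Δl_i = b_i / cosα_i.
Slice 1: Δl = 2.8/cos(-1.2°) = 2.801 m; N'_1 = 72·cos(-1.2°) − 7·2.801 = 52.4; c'Δl = 11.20; W sinα = -1.5
Slice 2: Δl = 1.6/cos11.0° = 1.630 m; N'_2 = 95·cos11.0° − 15·1.630 = 68.8; c'Δl = 6.52; W sinα = 18.1
Slice 3: Δl = 2.4/cos22.6° = 2.600 m; N'_3 = 198·cos22.6° − 5·2.600 = 169.8; c'Δl = 10.40; W sinα = 76.1
Slice 4: Δl = 2.4/cos37.9° = 3.042 m; N'_4 = 145·cos37.9° − 1·3.042 = 111.4; c'Δl = 12.17; W sinα = 89.1
Slice 5: Δl = 1.7/cos54.3° = 2.913 m; N'_5 = 41·cos54.3° − 2·2.913 = 18.1; c'Δl = 11.65; W sinα = 33.3
Σc'Δl = 51.9 kN/m; ΣN' = 420.5 kN/m; ΣW sinα = 215.1 kN/m
Resisting = 51.9 + 420.5·tan33.3° = 51.9 + 276.2 = 328.1 kN/m
FS = 328.1 / 215.1 = 1.526

FS = 1.53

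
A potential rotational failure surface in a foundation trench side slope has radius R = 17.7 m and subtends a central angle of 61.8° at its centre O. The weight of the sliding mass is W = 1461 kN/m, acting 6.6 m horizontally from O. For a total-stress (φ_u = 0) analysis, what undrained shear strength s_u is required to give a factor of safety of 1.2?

FS = s_u·L_a·R / (W·d), so s_u = FS·W·d / (L_a·R).
Arc length L_a = R·θ = 17.7·(61.8°·π/180) = 17.7·1.0786 = 19.09 m
s_u = 1.2·1461·6.6 / (19.09·17.7) = 11571.1 / 337.92 = 34.24 kPa

s_u = 34.2 kPa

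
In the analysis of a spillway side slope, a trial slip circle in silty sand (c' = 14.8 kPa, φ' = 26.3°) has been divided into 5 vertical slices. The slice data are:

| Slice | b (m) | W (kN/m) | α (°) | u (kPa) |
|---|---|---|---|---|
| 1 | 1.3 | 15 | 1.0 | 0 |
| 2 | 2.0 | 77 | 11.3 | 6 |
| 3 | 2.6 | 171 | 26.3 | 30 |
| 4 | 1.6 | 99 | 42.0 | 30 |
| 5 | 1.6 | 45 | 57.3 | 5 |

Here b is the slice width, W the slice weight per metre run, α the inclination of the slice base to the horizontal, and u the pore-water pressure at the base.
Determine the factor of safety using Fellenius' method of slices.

Ordinary method of slices: FS = Σ[c'·Δl_i + (W_i cosα_i − u_i·Δl_i)·tanφ'] / Σ W_i sinα_i, with Δl_i = b_i / cosα_i.
Slice 1: Δl = 1.3/cos1.0° = 1.300 m; N'_1 = 15·cos1.0° − 0·1.300 = 15.0; c'Δl = 19.24; W sinα = 0.3
Slice 2: Δl = 2.0/cos11.3° = 2.040 m; N'_2 = 77·cos11.3° − 6·2.040 = 63.3; c'Δl = 30.19; W sinα = 15.1
Slice 3: Δl = 2.6/cos26.3° = 2.900 m; N'_3 = 171·cos26.3° − 30·2.900 = 66.3; c'Δl = 42.92; W sinα = 75.8
Slice 4: Δl = 1.6/cos42.0° = 2.153 m; N'_4 = 99·cos42.0° − 30·2.153 = 9.0; c'Δl = 31.86; W sinα = 66.2
Slice 5: Δl = 1.6/cos57.3° = 2.962 m; N'_5 = 45·cos57.3° − 5·2.962 = 9.5; c'Δl = 43.83; W sinα = 37.9
Σc'Δl = 168.0 kN/m; ΣN' = 163.0 kN/m; ΣW sinα = 195.2 kN/m
Resisting = 168.0 + 163.0·tan26.3° = 168.0 + 80.6 = 248.6 kN/m
FS = 248.6 / 195.2 = 1.274

FS = 1.27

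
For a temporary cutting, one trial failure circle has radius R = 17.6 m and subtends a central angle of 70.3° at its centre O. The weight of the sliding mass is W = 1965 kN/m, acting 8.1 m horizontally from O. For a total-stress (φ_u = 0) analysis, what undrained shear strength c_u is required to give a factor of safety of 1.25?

c_u = 52.3 kPa

FS = c_u·L_a·R / (W·d), so c_u = FS·W·d / (L_a·R).
Arc length L_a = R·θ = 17.6·(70.3°·π/180) = 17.6·1.2270 = 21.59 m
c_u = 1.25·1965·8.1 / (21.59·17.6) = 19895.6 / 380.07 = 52.35 kPa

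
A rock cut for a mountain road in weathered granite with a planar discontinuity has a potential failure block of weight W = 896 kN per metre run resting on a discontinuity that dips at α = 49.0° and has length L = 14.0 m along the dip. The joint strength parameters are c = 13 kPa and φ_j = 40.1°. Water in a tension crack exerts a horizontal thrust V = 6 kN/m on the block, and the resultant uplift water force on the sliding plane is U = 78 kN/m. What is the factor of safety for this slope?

FS = 0.89

Resolving the block weight along and normal to the plane and applying the Mohr–Coulomb strength on the joint:
N' = W cosα − U − V sinα = 896·cos49.0° − 78 − 6·sin49.0° = 505.3 kN/m
Driving force T = W sinα + V cosα = 896·sin49.0° + 6·cos49.0° = 680.2 kN/m
Resisting force R = c·L + N'·tanφ_j = 13·14.0 + 505.3·tan40.1° = 182.0 + 425.5 = 607.5 kN/m
FS = R / T = 607.5 / 680.2 = 0.893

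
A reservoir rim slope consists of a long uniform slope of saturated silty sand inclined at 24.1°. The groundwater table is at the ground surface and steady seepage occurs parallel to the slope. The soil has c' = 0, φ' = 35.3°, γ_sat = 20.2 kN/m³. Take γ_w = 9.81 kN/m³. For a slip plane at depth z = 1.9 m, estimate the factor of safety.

FS = 0.81

With seepage parallel to the slope and the water table at the surface, the effective normal stress on the slip plane uses the buoyant unit weight γ' = γ_sat − γ_w while the driving shear stress uses γ_sat:
FS = [c' + γ' z cos²β tanφ'] / [γ_sat z sinβ cosβ]
(For c' = 0 this reduces to FS = (γ'/γ_sat)·tanφ'/tanβ.)
γ' = 20.2 − 9.81 = 10.39 kN/m³
Numerator = 0.0 + 10.39·1.9·cos²24.1°·tan35.3° = 0.0 + 10.39·1.9·0.8333·0.7080 = 11.647 kPa
Denominator = 20.2·1.9·sin24.1°·cos24.1° = 20.2·1.9·0.4083·0.9128 = 14.306 kPa
FS = 11.647 / 14.306 = 0.814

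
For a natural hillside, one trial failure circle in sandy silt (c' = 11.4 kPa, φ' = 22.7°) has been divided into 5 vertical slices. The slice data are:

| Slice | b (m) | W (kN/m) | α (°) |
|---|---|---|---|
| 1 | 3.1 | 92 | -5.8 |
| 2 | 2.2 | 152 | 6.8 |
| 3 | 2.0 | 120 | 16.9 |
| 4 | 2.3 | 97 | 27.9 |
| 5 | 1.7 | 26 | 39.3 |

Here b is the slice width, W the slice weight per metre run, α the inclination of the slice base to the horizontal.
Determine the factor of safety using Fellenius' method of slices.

FS = 3.16

Ordinary method of slices: FS = Σ[c'·Δl_i + (W_i cosα_i)·tanφ'] / Σ W_i sinα_i, with Δl_i = b_i / cosα_i.
Slice 1: Δl = 3.1/cos(-5.8°) = 3.116 m; N'_1 = 92·cos(-5.8°) = 91.5; c'Δl = 35.52; W sinα = -9.3
Slice 2: Δl = 2.2/cos6.8° = 2.216 m; N'_2 = 152·cos6.8° = 150.9; c'Δl = 25.26; W sinα = 18.0
Slice 3: Δl = 2.0/cos16.9° = 2.090 m; N'_3 = 120·cos16.9° = 114.8; c'Δl = 23.83; W sinα = 34.9
Slice 4: Δl = 2.3/cos27.9° = 2.602 m; N'_4 = 97·cos27.9° = 85.7; c'Δl = 29.67; W sinα = 45.4
Slice 5: Δl = 1.7/cos39.3° = 2.197 m; N'_5 = 26·cos39.3° = 20.1; c'Δl = 25.04; W sinα = 16.5
Σc'Δl = 139.3 kN/m; ΣN' = 463.1 kN/m; ΣW sinα = 105.4 kN/m
Resisting = 139.3 + 463.1·tan22.7° = 139.3 + 193.7 = 333.0 kN/m
FS = 333.0 / 105.4 = 3.159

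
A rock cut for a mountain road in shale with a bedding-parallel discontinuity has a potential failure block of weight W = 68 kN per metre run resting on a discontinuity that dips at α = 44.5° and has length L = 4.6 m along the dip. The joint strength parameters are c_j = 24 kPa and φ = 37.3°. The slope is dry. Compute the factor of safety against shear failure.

FS = 3.09

Resolving the block weight along and normal to the plane and applying the Mohr–Coulomb strength on the joint:
N' = W cosα = 68·cos44.5° = 48.5 kN/m
Driving force T = W sinα = 68·sin44.5° = 47.7 kN/m
Resisting force R = c_j·L + N'·tanφ = 24·4.6 + 48.5·tan37.3° = 110.4 + 36.9 = 147.3 kN/m
FS = R / T = 147.3 / 47.7 = 3.092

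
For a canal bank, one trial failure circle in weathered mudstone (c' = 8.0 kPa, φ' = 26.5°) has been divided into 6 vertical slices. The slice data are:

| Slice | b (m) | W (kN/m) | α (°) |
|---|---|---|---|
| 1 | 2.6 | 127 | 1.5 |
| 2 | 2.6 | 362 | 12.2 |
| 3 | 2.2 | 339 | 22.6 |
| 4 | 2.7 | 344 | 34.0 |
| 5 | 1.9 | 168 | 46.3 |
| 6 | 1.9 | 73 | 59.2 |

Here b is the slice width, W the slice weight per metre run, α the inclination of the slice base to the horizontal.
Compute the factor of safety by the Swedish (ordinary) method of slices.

FS = 1.28

Ordinary method of slices: FS = Σ[c'·Δl_i + (W_i cosα_i)·tanφ'] / Σ W_i sinα_i, with Δl_i = b_i / cosα_i.
Slice 1: Δl = 2.6/cos1.5° = 2.601 m; N'_1 = 127·cos1.5° = 127.0; c'Δl = 20.81; W sinα = 3.3
Slice 2: Δl = 2.6/cos12.2° = 2.660 m; N'_2 = 362·cos12.2° = 353.8; c'Δl = 21.28; W sinα = 76.5
Slice 3: Δl = 2.2/cos22.6° = 2.383 m; N'_3 = 339·cos22.6° = 313.0; c'Δl = 19.06; W sinα = 130.3
Slice 4: Δl = 2.7/cos34.0° = 3.257 m; N'_4 = 344·cos34.0° = 285.2; c'Δl = 26.05; W sinα = 192.4
Slice 5: Δl = 1.9/cos46.3° = 2.750 m; N'_5 = 168·cos46.3° = 116.1; c'Δl = 22.00; W sinα = 121.5
Slice 6: Δl = 1.9/cos59.2° = 3.711 m; N'_6 = 73·cos59.2° = 37.4; c'Δl = 29.69; W sinα = 62.7
Σc'Δl = 138.9 kN/m; ΣN' = 1232.4 kN/m; ΣW sinα = 586.6 kN/m
Resisting = 138.9 + 1232.4·tan26.5° = 138.9 + 614.4 = 753.3 kN/m
FS = 753.3 / 586.6 = 1.284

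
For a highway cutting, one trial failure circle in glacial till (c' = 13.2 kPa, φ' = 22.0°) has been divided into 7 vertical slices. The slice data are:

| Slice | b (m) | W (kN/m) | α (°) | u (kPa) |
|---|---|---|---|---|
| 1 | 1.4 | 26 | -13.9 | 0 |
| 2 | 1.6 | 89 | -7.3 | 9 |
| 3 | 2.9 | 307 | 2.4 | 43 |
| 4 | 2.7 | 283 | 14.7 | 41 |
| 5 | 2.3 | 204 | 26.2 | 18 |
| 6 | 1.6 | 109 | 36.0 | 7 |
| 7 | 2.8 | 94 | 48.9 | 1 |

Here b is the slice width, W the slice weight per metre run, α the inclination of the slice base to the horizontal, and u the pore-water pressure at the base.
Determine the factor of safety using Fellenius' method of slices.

FS = 1.77

Ordinary method of slices: FS = Σ[c'·Δl_i + (W_i cosα_i − u_i·Δl_i)·tanφ'] / Σ W_i sinα_i, with Δl_i = b_i / cosα_i.
Slice 1: Δl = 1.4/cos(-13.9°) = 1.442 m; N'_1 = 26·cos(-13.9°) − 0·1.442 = 25.2; c'Δl = 19.04; W sinα = -6.2
Slice 2: Δl = 1.6/cos(-7.3°) = 1.613 m; N'_2 = 89·cos(-7.3°) − 9·1.613 = 73.8; c'Δl = 21.29; W sinα = -11.3
Slice 3: Δl = 2.9/cos2.4° = 2.903 m; N'_3 = 307·cos2.4° − 43·2.903 = 181.9; c'Δl = 38.31; W sinα = 12.9
Slice 4: Δl = 2.7/cos14.7° = 2.791 m; N'_4 = 283·cos14.7° − 41·2.791 = 159.3; c'Δl = 36.85; W sinα = 71.8
Slice 5: Δl = 2.3/cos26.2° = 2.563 m; N'_5 = 204·cos26.2° − 18·2.563 = 136.9; c'Δl = 33.84; W sinα = 90.1
Slice 6: Δl = 1.6/cos36.0° = 1.978 m; N'_6 = 109·cos36.0° − 7·1.978 = 74.3; c'Δl = 26.11; W sinα = 64.1
Slice 7: Δl = 2.8/cos48.9° = 4.259 m; N'_7 = 94·cos48.9° − 1·4.259 = 57.5; c'Δl = 56.22; W sinα = 70.8
Σc'Δl = 231.7 kN/m; ΣN' = 709.0 kN/m; ΣW sinα = 292.1 kN/m
Resisting = 231.7 + 709.0·tan22.0° = 231.7 + 286.4 = 518.1 kN/m
FS = 518.1 / 292.1 = 1.774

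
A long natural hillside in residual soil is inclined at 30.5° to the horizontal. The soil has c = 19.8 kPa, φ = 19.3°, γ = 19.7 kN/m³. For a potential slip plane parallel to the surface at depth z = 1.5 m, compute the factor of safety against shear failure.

For an infinite slope with a slip plane parallel to the surface (no pore pressure): FS = [c + γz cos²β tanφ] / [γz sinβ cosβ].
γz = 19.7·1.5 = 29.55 kN/m²
Numerator = 19.8 + 29.55·cos²30.5°·tan19.3° = 19.8 + 29.55·0.7424·0.3502 = 27.483 kPa
Denominator = 29.55·sin30.5°·cos30.5° = 29.55·0.5075·0.8616 = 12.923 kPa
FS = 27.483 / 12.923 = 2.127

FS = 2.13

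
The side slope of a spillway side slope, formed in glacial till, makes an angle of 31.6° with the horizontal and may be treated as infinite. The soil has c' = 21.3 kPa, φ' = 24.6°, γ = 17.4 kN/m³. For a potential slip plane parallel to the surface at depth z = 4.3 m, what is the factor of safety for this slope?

For an infinite slope with a slip plane parallel to the surface (no pore pressure): FS = [c' + γz cos²β tanφ'] / [γz sinβ cosβ].
γz = 17.4·4.3 = 74.82 kN/m²
Numerator = 21.3 + 74.82·cos²31.6°·tan24.6° = 21.3 + 74.82·0.7254·0.4578 = 46.150 kPa
Denominator = 74.82·sin31.6°·cos31.6° = 74.82·0.5240·0.8517 = 33.392 kPa
FS = 46.150 / 33.392 = 1.382

FS = 1.38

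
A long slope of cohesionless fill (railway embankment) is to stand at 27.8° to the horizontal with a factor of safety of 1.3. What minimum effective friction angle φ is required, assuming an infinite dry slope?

φ = 34.4°

FS = tanφ/tanβ ⇒ tanφ = FS · tanβ = 1.3 · tan27.8° = 0.6854
φ = arctan(0.6854) = 34.43°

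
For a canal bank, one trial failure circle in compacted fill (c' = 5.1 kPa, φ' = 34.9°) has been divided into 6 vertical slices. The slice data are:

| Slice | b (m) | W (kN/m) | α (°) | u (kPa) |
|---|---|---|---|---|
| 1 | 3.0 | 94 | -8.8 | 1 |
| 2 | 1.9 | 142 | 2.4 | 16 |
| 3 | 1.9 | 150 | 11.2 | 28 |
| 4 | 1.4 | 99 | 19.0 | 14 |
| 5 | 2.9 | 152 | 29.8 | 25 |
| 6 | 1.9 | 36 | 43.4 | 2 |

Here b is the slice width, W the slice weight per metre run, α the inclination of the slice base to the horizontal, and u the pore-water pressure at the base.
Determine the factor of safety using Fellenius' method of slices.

Ordinary method of slices: FS = Σ[c'·Δl_i + (W_i cosα_i − u_i·Δl_i)·tanφ'] / Σ W_i sinα_i, with Δl_i = b_i / cosα_i.
Slice 1: Δl = 3.0/cos(-8.8°) = 3.036 m; N'_1 = 94·cos(-8.8°) − 1·3.036 = 89.9; c'Δl = 15.48; W sinα = -14.4
Slice 2: Δl = 1.9/cos2.4° = 1.902 m; N'_2 = 142·cos2.4° − 16·1.902 = 111.4; c'Δl = 9.70; W sinα = 5.9
Slice 3: Δl = 1.9/cos11.2° = 1.937 m; N'_3 = 150·cos11.2° − 28·1.937 = 92.9; c'Δl = 9.88; W sinα = 29.1
Slice 4: Δl = 1.4/cos19.0° = 1.481 m; N'_4 = 99·cos19.0° − 14·1.481 = 72.9; c'Δl = 7.55; W sinα = 32.2
Slice 5: Δl = 2.9/cos29.8° = 3.342 m; N'_5 = 152·cos29.8° − 25·3.342 = 48.4; c'Δl = 17.04; W sinα = 75.5
Slice 6: Δl = 1.9/cos43.4° = 2.615 m; N'_6 = 36·cos43.4° − 2·2.615 = 20.9; c'Δl = 13.34; W sinα = 24.7
Σc'Δl = 73.0 kN/m; ΣN' = 436.4 kN/m; ΣW sinα = 153.2 kN/m
Resisting = 73.0 + 436.4·tan34.9° = 73.0 + 304.4 = 377.4 kN/m
FS = 377.4 / 153.2 = 2.463

FS = 2.46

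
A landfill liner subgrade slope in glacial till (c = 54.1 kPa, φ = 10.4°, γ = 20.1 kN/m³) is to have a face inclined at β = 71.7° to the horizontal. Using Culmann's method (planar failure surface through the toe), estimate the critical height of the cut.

Culmann's analysis gives the critical failure plane at α_cr = (β + φ)/2 = (71.7 + 10.4)/2 = 41.1°, and the critical height
H_c = (4c/γ) · sinβ cosφ / [1 − cos(β − φ)]
    = (4·54.1/20.1) · sin71.7°·cos10.4° / [1 − cos(61.3°)]
    = 10.766 · 0.9494·0.9836 / [1 − 0.4802]
    = 10.766 · 0.9338 / 0.5198
    = 19.34 m

H_c = 19.34 m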